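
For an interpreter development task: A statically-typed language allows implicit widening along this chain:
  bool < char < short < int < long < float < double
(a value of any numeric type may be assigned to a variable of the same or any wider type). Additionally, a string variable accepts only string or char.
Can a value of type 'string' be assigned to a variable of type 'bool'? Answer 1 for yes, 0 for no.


Target variable type: bool
Source value type: string
Rule: string cannot widen to any numeric type
Result: 0

0


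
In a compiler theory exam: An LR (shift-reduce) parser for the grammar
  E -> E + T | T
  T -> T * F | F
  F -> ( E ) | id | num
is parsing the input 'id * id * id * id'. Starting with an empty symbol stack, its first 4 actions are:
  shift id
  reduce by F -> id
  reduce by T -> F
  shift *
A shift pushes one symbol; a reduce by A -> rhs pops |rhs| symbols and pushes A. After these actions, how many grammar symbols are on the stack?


Tracking the symbol stack through each action:
  Action 1: shift 'id' : push -> stack = [id] (size 1)
  Action 2: reduce by F -> id : pop 1, push F -> stack = [F] (size 1)
  Action 3: reduce by T -> F : pop 1, push T -> stack = [T] (size 1)
  Action 4: shift '*' : push -> stack = [T, *] (size 2)
Final stack size: 2

2


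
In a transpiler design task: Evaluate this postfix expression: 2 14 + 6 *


Processing tokens left to right:
Push 2, Push 14
Pop 2 and 14, compute 2 + 14 = 16, push 16
Push 6
Pop 16 and 6, compute 16 * 6 = 96, push 96
Stack result: 96

96


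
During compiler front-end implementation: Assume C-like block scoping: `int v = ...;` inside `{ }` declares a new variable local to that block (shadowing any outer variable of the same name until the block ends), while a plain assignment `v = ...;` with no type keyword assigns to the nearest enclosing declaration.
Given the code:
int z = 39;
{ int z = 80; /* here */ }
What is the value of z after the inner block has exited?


Analyzing scoping rules:
Outer scope: declares z = 39
Inner block: 'int z = 80;' declares a NEW z that shadows the outer one
When the block exits the inner z goes out of scope; the outer z was never modified -> 39
Result: 39

39


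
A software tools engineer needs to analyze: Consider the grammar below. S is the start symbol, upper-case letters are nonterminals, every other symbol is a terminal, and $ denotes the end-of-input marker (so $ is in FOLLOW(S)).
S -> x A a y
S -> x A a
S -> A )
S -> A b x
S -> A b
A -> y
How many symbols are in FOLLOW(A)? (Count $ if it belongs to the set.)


S is the start symbol and does not occur in any rule body, so FOLLOW(S) = {$}.
Examining every occurrence of A in a rule body:
  S -> x A a y : A is followed by terminal 'a' -> add 'a'
  S -> x A a : A is followed by terminal 'a' -> add 'a' (already in the set)
  S -> A ) : A is followed by terminal ')' -> add ')'
  S -> A b x : A is followed by terminal 'b' -> add 'b'
  S -> A b : A is followed by terminal 'b' -> add 'b' (already in the set)
  A -> y : A does not occur in the body -> contributes nothing
FOLLOW(A) = {), a, b}
Count: 3

3


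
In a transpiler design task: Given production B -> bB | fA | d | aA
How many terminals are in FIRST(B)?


Production: B -> bB | fA | d | aA
Examining each alternative for leading terminals:
  B -> bB : first terminal = 'b'
  B -> fA : first terminal = 'f'
  B -> d : first terminal = 'd'
  B -> aA : first terminal = 'a'
FIRST(B) = {a, b, d, f}
Count: 4

4


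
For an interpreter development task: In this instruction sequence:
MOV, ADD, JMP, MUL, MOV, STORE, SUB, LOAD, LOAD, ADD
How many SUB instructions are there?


Scanning instruction sequence for SUB:
  Position 1: MOV
  Position 2: ADD
  Position 3: JMP
  Position 4: MUL
  Position 5: MOV
  Position 6: STORE
  Position 7: SUB <- MATCH
  Position 8: LOAD
  Position 9: LOAD
  Position 10: ADD
Matches at positions: [7]
Total SUB count: 1

1


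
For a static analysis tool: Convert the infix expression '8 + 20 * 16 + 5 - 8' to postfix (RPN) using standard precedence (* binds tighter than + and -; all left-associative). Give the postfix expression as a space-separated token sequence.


Applying the shunting-yard algorithm:
  Operand 8 -> output
  Push '+' onto operator stack -> op-stack: [+]
  Operand 20 -> output
  Push '*' onto operator stack -> op-stack: [+, *]
  Operand 16 -> output
  See '+' (prec 1); top '*' (prec 2) >= it -> pop '*' to output
  See '+' (prec 1); top '+' (prec 1) >= it -> pop '+' to output
  Push '+' onto operator stack -> op-stack: [+]
  Operand 5 -> output
  See '-' (prec 1); top '+' (prec 1) >= it -> pop '+' to output
  Push '-' onto operator stack -> op-stack: [-]
  Operand 8 -> output
  End of input: pop '-' to output
Postfix result: 8 20 16 * + 5 + 8 -

8 20 16 * + 5 + 8 -


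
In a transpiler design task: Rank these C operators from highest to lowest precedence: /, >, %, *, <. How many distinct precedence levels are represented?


Looking up precedence for each operator:
  / -> precedence 6
  > -> precedence 4
  % -> precedence 6
  * -> precedence 6
  < -> precedence 4
Sorted highest to lowest: /, %, *, >, <
Distinct precedence values: [6, 4]
Number of distinct levels: 2

2


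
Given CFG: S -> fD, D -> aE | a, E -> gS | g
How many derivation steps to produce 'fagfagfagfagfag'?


Grammar: S -> fD, D -> aE | a, E -> gS | g
Deriving 'fagfagfagfagfag':
Step 1: S -> fD => fD
Step 2: D -> aE => faE
Step 3: E -> gS => fagS
Step 4: S -> fD => fagfD
Step 5: D -> aE => fagfaE
Step 6: E -> gS => fagfagS
Step 7: S -> fD => fagfagfD
Step 8: D -> aE => fagfagfaE
Step 9: E -> gS => fagfagfagS
Step 10: S -> fD => fagfagfagfD
Step 11: D -> aE => fagfagfagfaE
Step 12: E -> gS => fagfagfagfagS
Step 13: S -> fD => fagfagfagfagfD
Step 14: D -> aE => fagfagfagfagfaE
Step 15: E -> g => fagfagfagfagfag
Total derivation steps: 15

15


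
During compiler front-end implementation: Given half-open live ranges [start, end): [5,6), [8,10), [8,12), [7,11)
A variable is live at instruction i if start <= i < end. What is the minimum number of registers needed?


Live ranges:
  Var0: [5, 6)
  Var1: [8, 10)
  Var2: [8, 12)
  Var3: [7, 11)
Sweep-line events (position, delta, active):
  pos=5 start -> active=1
  pos=6 end -> active=0
  pos=7 start -> active=1
  pos=8 start -> active=2
  pos=8 start -> active=3
  pos=10 end -> active=2
  pos=11 end -> active=1
  pos=12 end -> active=0
Maximum simultaneous active: 3
Minimum registers needed: 3

3


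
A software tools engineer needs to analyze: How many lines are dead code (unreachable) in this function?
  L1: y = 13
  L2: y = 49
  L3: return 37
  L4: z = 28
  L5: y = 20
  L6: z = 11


Analyzing control flow:
  L1: reachable (before return)
  L2: reachable (before return)
  L3: reachable (return statement)
  L4: DEAD (after return at L3)
  L5: DEAD (after return at L3)
  L6: DEAD (after return at L3)
Return at L3, total lines = 6
Dead lines: L4 through L6
Count: 3

3


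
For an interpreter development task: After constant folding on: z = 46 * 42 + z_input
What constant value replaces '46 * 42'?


Identifying constant sub-expression:
  Original: z = 46 * 42 + z_input
  46 and 42 are both compile-time constants
  Evaluating: 46 * 42 = 1932
  After folding: z = 1932 + z_input

1932


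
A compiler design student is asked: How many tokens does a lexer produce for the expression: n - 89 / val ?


Scanning 'n - 89 / val'
Token 1: 'n' -> identifier
Token 2: '-' -> operator
Token 3: '89' -> integer_literal
Token 4: '/' -> operator
Token 5: 'val' -> identifier
Total tokens: 5

5


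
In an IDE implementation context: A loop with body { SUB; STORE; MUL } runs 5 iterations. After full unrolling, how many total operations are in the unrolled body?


Loop body operations: SUB, STORE, MUL (3 ops per iteration)
Unrolling 5 iterations:
  Iteration 1: SUB, STORE, MUL (3 ops)
  Iteration 2: SUB, STORE, MUL (3 ops)
  Iteration 3: SUB, STORE, MUL (3 ops)
  Iteration 4: SUB, STORE, MUL (3 ops)
  Iteration 5: SUB, STORE, MUL (3 ops)
Total: 5 iterations * 3 ops/iter = 15 operations

15


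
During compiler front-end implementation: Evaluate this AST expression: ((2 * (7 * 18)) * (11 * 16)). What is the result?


Expression: ((2 * (7 * 18)) * (11 * 16))
Evaluating step by step:
  7 * 18 = 126
  2 * 126 = 252
  11 * 16 = 176
  252 * 176 = 44352
Result: 44352

44352


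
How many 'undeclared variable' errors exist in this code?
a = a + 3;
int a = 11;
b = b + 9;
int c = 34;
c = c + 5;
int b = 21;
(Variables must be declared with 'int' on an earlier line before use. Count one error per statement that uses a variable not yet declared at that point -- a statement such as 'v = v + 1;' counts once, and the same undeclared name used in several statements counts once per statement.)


Scanning code line by line:
  Line 1: use 'a' -> ERROR (undeclared)
  Line 2: declare 'a' -> declared = ['a']
  Line 3: use 'b' -> ERROR (undeclared)
  Line 4: declare 'c' -> declared = ['a', 'c']
  Line 5: use 'c' -> OK (declared)
  Line 6: declare 'b' -> declared = ['a', 'b', 'c']
Total undeclared variable errors: 2

2


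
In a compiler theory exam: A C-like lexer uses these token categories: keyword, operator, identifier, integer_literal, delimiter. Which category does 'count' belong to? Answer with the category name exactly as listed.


Token: 'count'
Checking categories:
  identifier: YES
  integer_literal: no
  operator: no
  keyword: no
  delimiter: no
Category: identifier

identifier


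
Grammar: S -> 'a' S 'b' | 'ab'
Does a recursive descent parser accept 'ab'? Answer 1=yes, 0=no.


Grammar accepts strings of the form a^n b^n (n >= 1)
Word: 'ab'
Counting: 1 a's and 1 b's
Check: 1 == 1? Yes
Derivation (S -> aSb applied 0 time(s), then S -> ab): S => ab
Accepted

1


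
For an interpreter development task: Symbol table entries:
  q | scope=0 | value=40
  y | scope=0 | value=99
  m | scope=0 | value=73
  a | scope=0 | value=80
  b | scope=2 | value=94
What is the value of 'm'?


Searching symbol table for 'm':
  q | scope=0 | value=40
  y | scope=0 | value=99
  m | scope=0 | value=73 <- MATCH
  a | scope=0 | value=80
  b | scope=2 | value=94
Found 'm' at scope 0 with value 73

73


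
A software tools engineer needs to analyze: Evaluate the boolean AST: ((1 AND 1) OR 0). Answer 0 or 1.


Step 1: Evaluate inner node
  1 AND 1 = 1
Step 2: Evaluate root node
  1 OR 0 = 1

1


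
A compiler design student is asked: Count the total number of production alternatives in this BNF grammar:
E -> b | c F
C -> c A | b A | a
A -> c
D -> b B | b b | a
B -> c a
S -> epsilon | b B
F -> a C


Counting alternatives per rule:
  E: 2 alternative(s)
  C: 3 alternative(s)
  A: 1 alternative(s)
  D: 3 alternative(s)
  B: 1 alternative(s)
  S: 2 alternative(s)
  F: 1 alternative(s)
Sum: 2 + 3 + 1 + 3 + 1 + 2 + 1 = 13

13


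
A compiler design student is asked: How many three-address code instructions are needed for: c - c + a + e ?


Expression: c - c + a + e
Generating three-address code (respecting * over +/- precedence):
  Instruction 1: t1 = c - c
  Instruction 2: t2 = t1 + a
  Instruction 3: t3 = t2 + e
Total instructions: 3

3


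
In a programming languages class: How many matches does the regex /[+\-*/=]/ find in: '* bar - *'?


Pattern: /[+\-*/=]/ (operators)
Input: '* bar - *'
Scanning for matches:
  Match 1: '*'
  Match 2: '-'
  Match 3: '*'
Total matches: 3

3


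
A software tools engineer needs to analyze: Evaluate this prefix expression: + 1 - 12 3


Parsing prefix expression: + 1 - 12 3
Step 1: Innermost operation '- 12 3'
  12 - 3 = 9
Step 2: Outer operation '+ 1 [9]'
  1 + 9 = 10

10


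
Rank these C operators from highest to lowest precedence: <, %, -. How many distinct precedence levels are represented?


Looking up precedence for each operator:
  < -> precedence 4
  % -> precedence 6
  - -> precedence 5
Sorted highest to lowest: %, -, <
Distinct precedence values: [6, 5, 4]
Number of distinct levels: 3

3


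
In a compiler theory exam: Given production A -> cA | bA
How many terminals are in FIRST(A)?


Production: A -> cA | bA
Examining each alternative for leading terminals:
  A -> cA : first terminal = 'c'
  A -> bA : first terminal = 'b'
FIRST(A) = {b, c}
Count: 2

2


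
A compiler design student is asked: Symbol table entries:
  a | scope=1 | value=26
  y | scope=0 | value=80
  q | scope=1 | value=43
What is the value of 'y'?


Searching symbol table for 'y':
  a | scope=1 | value=26
  y | scope=0 | value=80 <- MATCH
  q | scope=1 | value=43
Found 'y' at scope 0 with value 80

80


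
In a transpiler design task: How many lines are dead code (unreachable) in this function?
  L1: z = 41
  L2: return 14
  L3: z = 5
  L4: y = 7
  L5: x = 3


Analyzing control flow:
  L1: reachable (before return)
  L2: reachable (return statement)
  L3: DEAD (after return at L2)
  L4: DEAD (after return at L2)
  L5: DEAD (after return at L2)
Return at L2, total lines = 5
Dead lines: L3 through L5
Count: 3

3


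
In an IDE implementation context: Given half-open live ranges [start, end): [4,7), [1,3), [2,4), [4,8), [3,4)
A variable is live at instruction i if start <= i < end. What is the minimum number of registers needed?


Live ranges:
  Var0: [4, 7)
  Var1: [1, 3)
  Var2: [2, 4)
  Var3: [4, 8)
  Var4: [3, 4)
Sweep-line events (position, delta, active):
  pos=1 start -> active=1
  pos=2 start -> active=2
  pos=3 end -> active=1
  pos=3 start -> active=2
  pos=4 end -> active=1
  pos=4 end -> active=0
  pos=4 start -> active=1
  pos=4 start -> active=2
  pos=7 end -> active=1
  pos=8 end -> active=0
Maximum simultaneous active: 2
Minimum registers needed: 2

2


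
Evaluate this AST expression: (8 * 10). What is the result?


Expression: (8 * 10)
Evaluating step by step:
  8 * 10 = 80
Result: 80

80


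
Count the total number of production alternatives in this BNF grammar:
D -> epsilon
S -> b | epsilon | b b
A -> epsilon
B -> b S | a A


Counting alternatives per rule:
  D: 1 alternative(s)
  S: 3 alternative(s)
  A: 1 alternative(s)
  B: 2 alternative(s)
Sum: 1 + 3 + 1 + 2 = 7

7


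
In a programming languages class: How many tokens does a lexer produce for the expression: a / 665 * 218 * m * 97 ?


Scanning 'a / 665 * 218 * m * 97'
Token 1: 'a' -> identifier
Token 2: '/' -> operator
Token 3: '665' -> integer_literal
Token 4: '*' -> operator
Token 5: '218' -> integer_literal
Token 6: '*' -> operator
Token 7: 'm' -> identifier
Token 8: '*' -> operator
Token 9: '97' -> integer_literal
Total tokens: 9

9


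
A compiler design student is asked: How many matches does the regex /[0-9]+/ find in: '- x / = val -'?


Pattern: /[0-9]+/ (int literals)
Input: '- x / = val -'
Scanning for matches:
Total matches: 0

0


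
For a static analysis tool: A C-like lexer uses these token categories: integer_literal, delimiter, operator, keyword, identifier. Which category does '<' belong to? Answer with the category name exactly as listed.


Token: '<'
Checking categories:
  identifier: no
  integer_literal: no
  operator: YES
  keyword: no
  delimiter: no
Category: operator

operator


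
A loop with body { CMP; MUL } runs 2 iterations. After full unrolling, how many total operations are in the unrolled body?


Loop body operations: CMP, MUL (2 ops per iteration)
Unrolling 2 iterations:
  Iteration 1: CMP, MUL (2 ops)
  Iteration 2: CMP, MUL (2 ops)
Total: 2 iterations * 2 ops/iter = 4 operations

4


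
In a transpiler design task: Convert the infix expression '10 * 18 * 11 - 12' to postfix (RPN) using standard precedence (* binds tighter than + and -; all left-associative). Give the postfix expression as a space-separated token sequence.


Applying the shunting-yard algorithm:
  Operand 10 -> output
  Push '*' onto operator stack -> op-stack: [*]
  Operand 18 -> output
  See '*' (prec 2); top '*' (prec 2) >= it -> pop '*' to output
  Push '*' onto operator stack -> op-stack: [*]
  Operand 11 -> output
  See '-' (prec 1); top '*' (prec 2) >= it -> pop '*' to output
  Push '-' onto operator stack -> op-stack: [-]
  Operand 12 -> output
  End of input: pop '-' to output
Postfix result: 10 18 * 11 * 12 -

10 18 * 11 * 12 -


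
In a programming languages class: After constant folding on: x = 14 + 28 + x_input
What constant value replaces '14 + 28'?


Identifying constant sub-expression:
  Original: x = 14 + 28 + x_input
  14 and 28 are both compile-time constants
  Evaluating: 14 + 28 = 42
  After folding: x = 42 + x_input

42


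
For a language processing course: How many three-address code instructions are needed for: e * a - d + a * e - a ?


Expression: e * a - d + a * e - a
Generating three-address code (respecting * over +/- precedence):
  Instruction 1: t1 = e * a
  Instruction 2: t2 = a * e
  Instruction 3: t3 = t1 - d
  Instruction 4: t4 = t3 + t2
  Instruction 5: t5 = t4 - a
Total instructions: 5

5


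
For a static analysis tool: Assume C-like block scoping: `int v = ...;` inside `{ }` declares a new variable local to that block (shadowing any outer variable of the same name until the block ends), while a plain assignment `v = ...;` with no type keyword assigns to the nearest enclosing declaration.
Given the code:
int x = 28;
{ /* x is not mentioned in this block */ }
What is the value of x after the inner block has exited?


Analyzing scoping rules:
Outer scope: declares x = 28
Inner block: x is neither redeclared nor assigned -> unchanged
After the block -> 28
Result: 28

28


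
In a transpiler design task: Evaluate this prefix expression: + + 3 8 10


Parsing prefix expression: + + 3 8 10
Step 1: Innermost operation '+ 3 8'
  3 + 8 = 11
Step 2: Outer operation '+ [11] 10'
  11 + 10 = 21

21


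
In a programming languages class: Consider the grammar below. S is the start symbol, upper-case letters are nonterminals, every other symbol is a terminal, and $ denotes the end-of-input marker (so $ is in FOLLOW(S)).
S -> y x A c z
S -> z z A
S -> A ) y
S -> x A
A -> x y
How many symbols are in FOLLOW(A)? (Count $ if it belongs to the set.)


S is the start symbol and does not occur in any rule body, so FOLLOW(S) = {$}.
Examining every occurrence of A in a rule body:
  S -> y x A c z : A is followed by terminal 'c' -> add 'c'
  S -> z z A : A is at the right end -> add FOLLOW(S) = {$}
  S -> A ) y : A is followed by terminal ')' -> add ')'
  S -> x A : A is at the right end -> add FOLLOW(S) = {$} (already in the set)
  A -> x y : A does not occur in the body -> contributes nothing
FOLLOW(A) = {), c, $}
Count: 3

3


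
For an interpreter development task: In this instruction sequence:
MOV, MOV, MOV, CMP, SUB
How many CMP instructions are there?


Scanning instruction sequence for CMP:
  Position 1: MOV
  Position 2: MOV
  Position 3: MOV
  Position 4: CMP <- MATCH
  Position 5: SUB
Matches at positions: [4]
Total CMP count: 1

1


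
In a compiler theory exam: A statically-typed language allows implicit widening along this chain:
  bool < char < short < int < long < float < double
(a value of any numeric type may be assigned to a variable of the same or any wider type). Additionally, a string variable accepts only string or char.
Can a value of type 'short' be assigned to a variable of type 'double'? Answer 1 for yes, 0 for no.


Target variable type: double
Source value type: short
Numeric ranks: short=2, double=6
Widening allowed iff rank(source) <= rank(target): 2 <= 6? Yes
Result: 1

1


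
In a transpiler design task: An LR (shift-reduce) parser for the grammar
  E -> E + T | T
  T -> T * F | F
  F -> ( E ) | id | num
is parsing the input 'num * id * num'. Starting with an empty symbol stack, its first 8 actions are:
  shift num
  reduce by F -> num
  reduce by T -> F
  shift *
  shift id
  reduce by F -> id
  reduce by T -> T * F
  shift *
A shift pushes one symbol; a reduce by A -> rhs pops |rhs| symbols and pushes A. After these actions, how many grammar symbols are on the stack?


Tracking the symbol stack through each action:
  Action 1: shift 'num' : push -> stack = [num] (size 1)
  Action 2: reduce by F -> num : pop 1, push F -> stack = [F] (size 1)
  Action 3: reduce by T -> F : pop 1, push T -> stack = [T] (size 1)
  Action 4: shift '*' : push -> stack = [T, *] (size 2)
  Action 5: shift 'id' : push -> stack = [T, *, id] (size 3)
  Action 6: reduce by F -> id : pop 1, push F -> stack = [T, *, F] (size 3)
  Action 7: reduce by T -> T * F : pop 3, push T -> stack = [T] (size 1)
  Action 8: shift '*' : push -> stack = [T, *] (size 2)
Final stack size: 2

2


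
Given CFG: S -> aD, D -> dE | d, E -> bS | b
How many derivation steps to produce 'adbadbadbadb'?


Grammar: S -> aD, D -> dE | d, E -> bS | b
Deriving 'adbadbadbadb':
Step 1: S -> aD => aD
Step 2: D -> dE => adE
Step 3: E -> bS => adbS
Step 4: S -> aD => adbaD
Step 5: D -> dE => adbadE
Step 6: E -> bS => adbadbS
Step 7: S -> aD => adbadbaD
Step 8: D -> dE => adbadbadE
Step 9: E -> bS => adbadbadbS
Step 10: S -> aD => adbadbadbaD
Step 11: D -> dE => adbadbadbadE
Step 12: E -> b => adbadbadbadb
Total derivation steps: 12

12


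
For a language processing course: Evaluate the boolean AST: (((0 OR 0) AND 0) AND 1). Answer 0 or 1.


Step 1: Evaluate inner node
  0 OR 0 = 0
Step 2: Evaluate next node
  0 AND 0 = 0
Step 3: Evaluate root node
  0 AND 1 = 0

0


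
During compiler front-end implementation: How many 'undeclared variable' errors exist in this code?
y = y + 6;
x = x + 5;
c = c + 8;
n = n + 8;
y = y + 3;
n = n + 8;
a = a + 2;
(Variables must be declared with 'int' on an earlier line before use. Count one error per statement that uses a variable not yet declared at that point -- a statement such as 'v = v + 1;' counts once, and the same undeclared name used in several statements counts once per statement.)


Scanning code line by line:
  Line 1: use 'y' -> ERROR (undeclared)
  Line 2: use 'x' -> ERROR (undeclared)
  Line 3: use 'c' -> ERROR (undeclared)
  Line 4: use 'n' -> ERROR (undeclared)
  Line 5: use 'y' -> ERROR (undeclared)
  Line 6: use 'n' -> ERROR (undeclared)
  Line 7: use 'a' -> ERROR (undeclared)
Total undeclared variable errors: 7

7


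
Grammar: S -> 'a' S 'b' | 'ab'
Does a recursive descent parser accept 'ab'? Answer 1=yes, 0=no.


Grammar accepts strings of the form a^n b^n (n >= 1)
Word: 'ab'
Counting: 1 a's and 1 b's
Check: 1 == 1? Yes
Derivation (S -> aSb applied 0 time(s), then S -> ab): S => ab
Accepted

1


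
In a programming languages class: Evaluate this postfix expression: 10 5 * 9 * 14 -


Processing tokens left to right:
Push 10, Push 5
Pop 10 and 5, compute 10 * 5 = 50, push 50
Push 9
Pop 50 and 9, compute 50 * 9 = 450, push 450
Push 14
Pop 450 and 14, compute 450 - 14 = 436, push 436
Stack result: 436

436


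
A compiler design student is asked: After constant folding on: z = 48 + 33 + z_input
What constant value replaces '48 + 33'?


Identifying constant sub-expression:
  Original: z = 48 + 33 + z_input
  48 and 33 are both compile-time constants
  Evaluating: 48 + 33 = 81
  After folding: z = 81 + z_input

81


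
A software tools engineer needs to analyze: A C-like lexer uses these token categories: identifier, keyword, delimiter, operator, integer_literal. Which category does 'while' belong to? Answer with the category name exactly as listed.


Token: 'while'
Checking categories:
  identifier: no
  integer_literal: no
  operator: no
  keyword: YES
  delimiter: no
Category: keyword

keyword


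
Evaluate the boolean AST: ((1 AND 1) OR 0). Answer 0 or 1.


Step 1: Evaluate inner node
  1 AND 1 = 1
Step 2: Evaluate root node
  1 OR 0 = 1

1


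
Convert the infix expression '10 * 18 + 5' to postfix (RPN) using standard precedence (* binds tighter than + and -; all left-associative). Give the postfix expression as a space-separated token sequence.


Applying the shunting-yard algorithm:
  Operand 10 -> output
  Push '*' onto operator stack -> op-stack: [*]
  Operand 18 -> output
  See '+' (prec 1); top '*' (prec 2) >= it -> pop '*' to output
  Push '+' onto operator stack -> op-stack: [+]
  Operand 5 -> output
  End of input: pop '+' to output
Postfix result: 10 18 * 5 +

10 18 * 5 +


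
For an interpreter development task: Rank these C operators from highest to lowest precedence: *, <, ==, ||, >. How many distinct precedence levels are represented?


Looking up precedence for each operator:
  * -> precedence 6
  < -> precedence 4
  == -> precedence 3
  || -> precedence 1
  > -> precedence 4
Sorted highest to lowest: *, <, >, ==, ||
Distinct precedence values: [6, 4, 3, 1]
Number of distinct levels: 4

4


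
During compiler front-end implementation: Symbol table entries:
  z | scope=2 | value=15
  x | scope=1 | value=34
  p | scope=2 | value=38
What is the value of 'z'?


Searching symbol table for 'z':
  z | scope=2 | value=15 <- MATCH
  x | scope=1 | value=34
  p | scope=2 | value=38
Found 'z' at scope 2 with value 15

15


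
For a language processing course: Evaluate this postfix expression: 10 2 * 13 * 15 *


Processing tokens left to right:
Push 10, Push 2
Pop 10 and 2, compute 10 * 2 = 20, push 20
Push 13
Pop 20 and 13, compute 20 * 13 = 260, push 260
Push 15
Pop 260 and 15, compute 260 * 15 = 3900, push 3900
Stack result: 3900

3900


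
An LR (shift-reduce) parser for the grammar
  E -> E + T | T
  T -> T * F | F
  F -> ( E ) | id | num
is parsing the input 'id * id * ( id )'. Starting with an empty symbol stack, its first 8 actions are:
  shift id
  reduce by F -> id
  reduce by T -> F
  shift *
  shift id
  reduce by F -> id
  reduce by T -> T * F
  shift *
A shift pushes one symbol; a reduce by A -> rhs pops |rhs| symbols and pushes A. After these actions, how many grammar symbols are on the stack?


Tracking the symbol stack through each action:
  Action 1: shift 'id' : push -> stack = [id] (size 1)
  Action 2: reduce by F -> id : pop 1, push F -> stack = [F] (size 1)
  Action 3: reduce by T -> F : pop 1, push T -> stack = [T] (size 1)
  Action 4: shift '*' : push -> stack = [T, *] (size 2)
  Action 5: shift 'id' : push -> stack = [T, *, id] (size 3)
  Action 6: reduce by F -> id : pop 1, push F -> stack = [T, *, F] (size 3)
  Action 7: reduce by T -> T * F : pop 3, push T -> stack = [T] (size 1)
  Action 8: shift '*' : push -> stack = [T, *] (size 2)
Final stack size: 2

2


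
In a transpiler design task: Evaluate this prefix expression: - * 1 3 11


Parsing prefix expression: - * 1 3 11
Step 1: Innermost operation '* 1 3'
  1 * 3 = 3
Step 2: Outer operation '- [3] 11'
  3 - 11 = -8

-8


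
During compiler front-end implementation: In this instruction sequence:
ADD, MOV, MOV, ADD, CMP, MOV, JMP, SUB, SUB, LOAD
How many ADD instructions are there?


Scanning instruction sequence for ADD:
  Position 1: ADD <- MATCH
  Position 2: MOV
  Position 3: MOV
  Position 4: ADD <- MATCH
  Position 5: CMP
  Position 6: MOV
  Position 7: JMP
  Position 8: SUB
  Position 9: SUB
  Position 10: LOAD
Matches at positions: [1, 4]
Total ADD count: 2

2


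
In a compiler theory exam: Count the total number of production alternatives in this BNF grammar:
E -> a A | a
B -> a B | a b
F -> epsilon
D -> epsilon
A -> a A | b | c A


Counting alternatives per rule:
  E: 2 alternative(s)
  B: 2 alternative(s)
  F: 1 alternative(s)
  D: 1 alternative(s)
  A: 3 alternative(s)
Sum: 2 + 2 + 1 + 1 + 3 = 9

9


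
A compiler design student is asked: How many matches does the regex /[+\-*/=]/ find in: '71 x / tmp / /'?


Pattern: /[+\-*/=]/ (operators)
Input: '71 x / tmp / /'
Scanning for matches:
  Match 1: '/'
  Match 2: '/'
  Match 3: '/'
Total matches: 3

3


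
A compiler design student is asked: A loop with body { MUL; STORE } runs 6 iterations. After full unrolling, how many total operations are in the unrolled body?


Loop body operations: MUL, STORE (2 ops per iteration)
Unrolling 6 iterations:
  Iteration 1: MUL, STORE (2 ops)
  Iteration 2: MUL, STORE (2 ops)
  Iteration 3: MUL, STORE (2 ops)
  Iteration 4: MUL, STORE (2 ops)
  Iteration 5: MUL, STORE (2 ops)
  Iteration 6: MUL, STORE (2 ops)
Total: 6 iterations * 2 ops/iter = 12 operations

12


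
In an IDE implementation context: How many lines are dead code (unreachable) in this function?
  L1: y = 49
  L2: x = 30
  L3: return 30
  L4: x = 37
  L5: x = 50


Analyzing control flow:
  L1: reachable (before return)
  L2: reachable (before return)
  L3: reachable (return statement)
  L4: DEAD (after return at L3)
  L5: DEAD (after return at L3)
Return at L3, total lines = 5
Dead lines: L4 through L5
Count: 2

2


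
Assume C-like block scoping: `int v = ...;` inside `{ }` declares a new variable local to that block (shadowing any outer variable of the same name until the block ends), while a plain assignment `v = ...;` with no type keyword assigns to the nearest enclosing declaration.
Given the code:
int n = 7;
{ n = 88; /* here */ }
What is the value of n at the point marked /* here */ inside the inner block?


Analyzing scoping rules:
Outer scope: declares n = 7
Inner block: 'n = 88;' has no type keyword, so it is an assignment to the outer n (no shadowing)
Inside the block, after the assignment -> 88
Result: 88

88


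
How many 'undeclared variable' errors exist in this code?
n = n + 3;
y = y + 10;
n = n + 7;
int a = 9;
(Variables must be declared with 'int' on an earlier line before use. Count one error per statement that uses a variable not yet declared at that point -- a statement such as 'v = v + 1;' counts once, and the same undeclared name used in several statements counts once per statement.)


Scanning code line by line:
  Line 1: use 'n' -> ERROR (undeclared)
  Line 2: use 'y' -> ERROR (undeclared)
  Line 3: use 'n' -> ERROR (undeclared)
  Line 4: declare 'a' -> declared = ['a']
Total undeclared variable errors: 3

3


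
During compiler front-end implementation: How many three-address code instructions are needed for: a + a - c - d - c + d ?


Expression: a + a - c - d - c + d
Generating three-address code (respecting * over +/- precedence):
  Instruction 1: t1 = a + a
  Instruction 2: t2 = t1 - c
  Instruction 3: t3 = t2 - d
  Instruction 4: t4 = t3 - c
  Instruction 5: t5 = t4 + d
Total instructions: 5

5


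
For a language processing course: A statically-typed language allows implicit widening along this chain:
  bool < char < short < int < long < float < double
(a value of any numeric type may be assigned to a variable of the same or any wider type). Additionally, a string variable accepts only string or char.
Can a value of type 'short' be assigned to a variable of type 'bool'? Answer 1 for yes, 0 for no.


Target variable type: bool
Source value type: short
Numeric ranks: short=2, bool=0
Widening allowed iff rank(source) <= rank(target): 2 <= 0? No
Result: 0

0


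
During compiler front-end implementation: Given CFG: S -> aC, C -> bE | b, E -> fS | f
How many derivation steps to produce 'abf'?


Grammar: S -> aC, C -> bE | b, E -> fS | f
Deriving 'abf':
Step 1: S -> aC => aC
Step 2: C -> bE => abE
Step 3: E -> f => abf
Total derivation steps: 3

3


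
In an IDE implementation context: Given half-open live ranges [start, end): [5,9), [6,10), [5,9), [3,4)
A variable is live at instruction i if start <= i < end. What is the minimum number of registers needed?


Live ranges:
  Var0: [5, 9)
  Var1: [6, 10)
  Var2: [5, 9)
  Var3: [3, 4)
Sweep-line events (position, delta, active):
  pos=3 start -> active=1
  pos=4 end -> active=0
  pos=5 start -> active=1
  pos=5 start -> active=2
  pos=6 start -> active=3
  pos=9 end -> active=2
  pos=9 end -> active=1
  pos=10 end -> active=0
Maximum simultaneous active: 3
Minimum registers needed: 3

3


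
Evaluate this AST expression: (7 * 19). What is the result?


Expression: (7 * 19)
Evaluating step by step:
  7 * 19 = 133
Result: 133

133


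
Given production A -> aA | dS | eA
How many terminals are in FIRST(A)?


Production: A -> aA | dS | eA
Examining each alternative for leading terminals:
  A -> aA : first terminal = 'a'
  A -> dS : first terminal = 'd'
  A -> eA : first terminal = 'e'
FIRST(A) = {a, d, e}
Count: 3

3


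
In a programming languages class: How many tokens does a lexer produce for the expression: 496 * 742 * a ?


Scanning '496 * 742 * a'
Token 1: '496' -> integer_literal
Token 2: '*' -> operator
Token 3: '742' -> integer_literal
Token 4: '*' -> operator
Token 5: 'a' -> identifier
Total tokens: 5

5


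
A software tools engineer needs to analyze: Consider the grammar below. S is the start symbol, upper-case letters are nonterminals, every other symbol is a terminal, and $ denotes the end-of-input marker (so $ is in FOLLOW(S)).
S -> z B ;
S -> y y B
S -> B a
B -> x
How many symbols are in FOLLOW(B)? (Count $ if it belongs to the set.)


S is the start symbol and does not occur in any rule body, so FOLLOW(S) = {$}.
Examining every occurrence of B in a rule body:
  S -> z B ; : B is followed by terminal ';' -> add ';'
  S -> y y B : B is at the right end -> add FOLLOW(S) = {$}
  S -> B a : B is followed by terminal 'a' -> add 'a'
  B -> x : B does not occur in the body -> contributes nothing
FOLLOW(B) = {;, a, $}
Count: 3

3


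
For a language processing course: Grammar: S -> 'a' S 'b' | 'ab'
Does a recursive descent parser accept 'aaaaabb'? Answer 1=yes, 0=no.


Grammar accepts strings of the form a^n b^n (n >= 1)
Word: 'aaaaabb'
Counting: 5 a's and 2 b's
Check: 5 == 2? No
Mismatch: a-count != b-count
Rejected

0


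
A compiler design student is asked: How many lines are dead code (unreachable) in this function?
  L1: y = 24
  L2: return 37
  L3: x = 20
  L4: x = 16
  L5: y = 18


Analyzing control flow:
  L1: reachable (before return)
  L2: reachable (return statement)
  L3: DEAD (after return at L2)
  L4: DEAD (after return at L2)
  L5: DEAD (after return at L2)
Return at L2, total lines = 5
Dead lines: L3 through L5
Count: 3

3


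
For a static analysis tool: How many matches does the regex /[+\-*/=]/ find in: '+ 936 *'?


Pattern: /[+\-*/=]/ (operators)
Input: '+ 936 *'
Scanning for matches:
  Match 1: '+'
  Match 2: '*'
Total matches: 2

2


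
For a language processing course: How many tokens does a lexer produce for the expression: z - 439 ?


Scanning 'z - 439'
Token 1: 'z' -> identifier
Token 2: '-' -> operator
Token 3: '439' -> integer_literal
Total tokens: 3

3


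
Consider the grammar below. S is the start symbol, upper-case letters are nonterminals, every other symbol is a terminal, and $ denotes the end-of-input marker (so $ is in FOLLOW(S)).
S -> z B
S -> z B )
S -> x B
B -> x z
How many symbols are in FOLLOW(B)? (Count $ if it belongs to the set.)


S is the start symbol and does not occur in any rule body, so FOLLOW(S) = {$}.
Examining every occurrence of B in a rule body:
  S -> z B : B is at the right end -> add FOLLOW(S) = {$}
  S -> z B ) : B is followed by terminal ')' -> add ')'
  S -> x B : B is at the right end -> add FOLLOW(S) = {$} (already in the set)
  B -> x z : B does not occur in the body -> contributes nothing
FOLLOW(B) = {), $}
Count: 2

2


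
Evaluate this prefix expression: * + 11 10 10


Parsing prefix expression: * + 11 10 10
Step 1: Innermost operation '+ 11 10'
  11 + 10 = 21
Step 2: Outer operation '* [21] 10'
  21 * 10 = 210

210


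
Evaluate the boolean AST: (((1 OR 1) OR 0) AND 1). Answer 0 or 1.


Step 1: Evaluate inner node
  1 OR 1 = 1
Step 2: Evaluate next node
  1 OR 0 = 1
Step 3: Evaluate root node
  1 AND 1 = 1

1


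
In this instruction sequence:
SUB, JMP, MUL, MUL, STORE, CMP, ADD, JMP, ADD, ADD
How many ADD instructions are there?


Scanning instruction sequence for ADD:
  Position 1: SUB
  Position 2: JMP
  Position 3: MUL
  Position 4: MUL
  Position 5: STORE
  Position 6: CMP
  Position 7: ADD <- MATCH
  Position 8: JMP
  Position 9: ADD <- MATCH
  Position 10: ADD <- MATCH
Matches at positions: [7, 9, 10]
Total ADD count: 3

3


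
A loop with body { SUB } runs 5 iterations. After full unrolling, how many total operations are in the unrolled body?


Loop body operations: SUB (1 op per iteration)
Unrolling 5 iterations:
  Iteration 1: SUB (1 ops)
  Iteration 2: SUB (1 ops)
  Iteration 3: SUB (1 ops)
  Iteration 4: SUB (1 ops)
  Iteration 5: SUB (1 ops)
Total: 5 iterations * 1 ops/iter = 5 operations

5


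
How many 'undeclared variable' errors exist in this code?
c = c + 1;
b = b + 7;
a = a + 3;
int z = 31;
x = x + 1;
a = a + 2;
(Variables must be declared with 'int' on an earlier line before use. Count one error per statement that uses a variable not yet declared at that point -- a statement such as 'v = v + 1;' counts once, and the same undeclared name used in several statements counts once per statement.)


Scanning code line by line:
  Line 1: use 'c' -> ERROR (undeclared)
  Line 2: use 'b' -> ERROR (undeclared)
  Line 3: use 'a' -> ERROR (undeclared)
  Line 4: declare 'z' -> declared = ['z']
  Line 5: use 'x' -> ERROR (undeclared)
  Line 6: use 'a' -> ERROR (undeclared)
Total undeclared variable errors: 5

5


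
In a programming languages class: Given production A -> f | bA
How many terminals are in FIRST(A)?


Production: A -> f | bA
Examining each alternative for leading terminals:
  A -> f : first terminal = 'f'
  A -> bA : first terminal = 'b'
FIRST(A) = {b, f}
Count: 2

2


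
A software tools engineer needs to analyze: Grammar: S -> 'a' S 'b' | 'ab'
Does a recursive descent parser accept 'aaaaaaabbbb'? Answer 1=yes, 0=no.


Grammar accepts strings of the form a^n b^n (n >= 1)
Word: 'aaaaaaabbbb'
Counting: 7 a's and 4 b's
Check: 7 == 4? No
Mismatch: a-count != b-count
Rejected

0


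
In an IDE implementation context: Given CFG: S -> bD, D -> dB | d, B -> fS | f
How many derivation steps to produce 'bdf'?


Grammar: S -> bD, D -> dB | d, B -> fS | f
Deriving 'bdf':
Step 1: S -> bD => bD
Step 2: D -> dB => bdB
Step 3: B -> f => bdf
Total derivation steps: 3

3


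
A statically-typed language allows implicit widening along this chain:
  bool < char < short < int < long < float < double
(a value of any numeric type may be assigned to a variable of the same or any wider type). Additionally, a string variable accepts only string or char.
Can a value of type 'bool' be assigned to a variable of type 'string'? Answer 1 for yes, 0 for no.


Target variable type: string
Source value type: bool
Rule: string accepts only {string, char}
  source 'bool' in {string, char}? No
Result: 0

0


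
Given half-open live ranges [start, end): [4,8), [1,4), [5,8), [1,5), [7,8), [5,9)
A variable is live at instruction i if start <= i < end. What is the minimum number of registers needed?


Live ranges:
  Var0: [4, 8)
  Var1: [1, 4)
  Var2: [5, 8)
  Var3: [1, 5)
  Var4: [7, 8)
  Var5: [5, 9)
Sweep-line events (position, delta, active):
  pos=1 start -> active=1
  pos=1 start -> active=2
  pos=4 end -> active=1
  pos=4 start -> active=2
  pos=5 end -> active=1
  pos=5 start -> active=2
  pos=5 start -> active=3
  pos=7 start -> active=4
  pos=8 end -> active=3
  pos=8 end -> active=2
  pos=8 end -> active=1
  pos=9 end -> active=0
Maximum simultaneous active: 4
Minimum registers needed: 4

4


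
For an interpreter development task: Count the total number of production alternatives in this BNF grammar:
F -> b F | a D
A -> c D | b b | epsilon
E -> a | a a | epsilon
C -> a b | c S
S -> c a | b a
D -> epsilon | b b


Counting alternatives per rule:
  F: 2 alternative(s)
  A: 3 alternative(s)
  E: 3 alternative(s)
  C: 2 alternative(s)
  S: 2 alternative(s)
  D: 2 alternative(s)
Sum: 2 + 3 + 3 + 2 + 2 + 2 = 14

14


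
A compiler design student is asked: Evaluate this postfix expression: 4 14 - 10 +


Processing tokens left to right:
Push 4, Push 14
Pop 4 and 14, compute 4 - 14 = -10, push -10
Push 10
Pop -10 and 10, compute -10 + 10 = 0, push 0
Stack result: 0

0


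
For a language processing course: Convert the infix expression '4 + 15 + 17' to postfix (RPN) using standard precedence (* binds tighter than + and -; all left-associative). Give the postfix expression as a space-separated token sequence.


Applying the shunting-yard algorithm:
  Operand 4 -> output
  Push '+' onto operator stack -> op-stack: [+]
  Operand 15 -> output
  See '+' (prec 1); top '+' (prec 1) >= it -> pop '+' to output
  Push '+' onto operator stack -> op-stack: [+]
  Operand 17 -> output
  End of input: pop '+' to output
Postfix result: 4 15 + 17 +

4 15 + 17 +
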